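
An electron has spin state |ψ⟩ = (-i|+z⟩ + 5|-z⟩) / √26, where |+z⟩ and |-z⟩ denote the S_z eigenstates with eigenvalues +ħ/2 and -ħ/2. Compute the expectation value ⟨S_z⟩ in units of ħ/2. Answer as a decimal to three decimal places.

⟨σ_z⟩ = |a|² - |b|² divided by |a|²+|b|², with a, b the |+z⟩, |-z⟩ amplitudes.
= (1 - 25)/26 = -24/26.
⟨S_z⟩ = (ħ/2)·⟨σ_z⟩.

-0.923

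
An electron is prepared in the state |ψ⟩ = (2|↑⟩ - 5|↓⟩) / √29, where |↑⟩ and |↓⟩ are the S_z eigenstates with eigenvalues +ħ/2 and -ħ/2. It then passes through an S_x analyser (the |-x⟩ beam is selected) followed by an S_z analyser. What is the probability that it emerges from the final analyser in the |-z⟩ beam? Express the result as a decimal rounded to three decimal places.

0.422

First analyser (S_x): P(|-x⟩) = |⟨-x|ψ⟩|² = 49/58.
After stage 1 the state is |-x⟩; P(|-z⟩) = |⟨-z|-x⟩|² = 1/2.
Joint probability = 49/58 × 1/2 = 0.422.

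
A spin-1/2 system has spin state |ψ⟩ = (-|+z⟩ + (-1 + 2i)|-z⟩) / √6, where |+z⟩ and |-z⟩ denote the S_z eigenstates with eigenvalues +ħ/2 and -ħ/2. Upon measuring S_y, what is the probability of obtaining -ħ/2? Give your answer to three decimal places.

0.833

|-y⟩ = (|+z⟩ - i|-z⟩)/√2, so ⟨-y|ψ⟩ = (-3 - i) / (√2·√6).
P = |-3 - i|² / 12 = 10/12.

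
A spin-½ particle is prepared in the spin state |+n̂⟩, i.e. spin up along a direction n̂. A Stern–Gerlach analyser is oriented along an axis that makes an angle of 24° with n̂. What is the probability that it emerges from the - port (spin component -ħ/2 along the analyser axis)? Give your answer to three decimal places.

0.043

For spin-½, the probability of finding spin-up along an axis at angle θ to the initial spin direction is cos²(θ/2); spin-down is sin²(θ/2).
θ = 24°, so P = sin²(12°) ≈ 0.043.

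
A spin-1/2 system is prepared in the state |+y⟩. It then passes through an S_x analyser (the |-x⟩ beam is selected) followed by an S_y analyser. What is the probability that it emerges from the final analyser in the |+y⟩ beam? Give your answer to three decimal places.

0.250

First analyser (S_x): from |+y⟩, P(|-x⟩) = 1/2.
After stage 1 the state is |-x⟩; P(|+y⟩) = |⟨+y|-x⟩|² = 1/2.
Joint probability = 1/2 × 1/2 = 0.250.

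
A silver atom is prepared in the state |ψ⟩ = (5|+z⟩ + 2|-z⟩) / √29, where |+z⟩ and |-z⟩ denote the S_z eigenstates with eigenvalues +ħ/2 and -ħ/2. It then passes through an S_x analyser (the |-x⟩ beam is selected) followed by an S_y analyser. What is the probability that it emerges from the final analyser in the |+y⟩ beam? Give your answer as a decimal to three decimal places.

First analyser (S_x): P(|-x⟩) = |⟨-x|ψ⟩|² = 9/58.
After stage 1 the state is |-x⟩; P(|+y⟩) = |⟨+y|-x⟩|² = 1/2.
Joint probability = 9/58 × 1/2 = 0.078.

0.078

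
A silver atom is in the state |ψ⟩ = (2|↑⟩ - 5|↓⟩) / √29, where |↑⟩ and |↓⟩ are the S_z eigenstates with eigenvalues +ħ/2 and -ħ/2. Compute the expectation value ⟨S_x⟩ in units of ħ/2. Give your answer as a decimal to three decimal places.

⟨σ_x⟩ = 2 Re(a* b)/(|a|²+|b|²) with a = 2, b = -5.
a* b = -10, so ⟨σ_x⟩ = -20/29.
⟨S_x⟩ = (ħ/2)·⟨σ_x⟩.

-0.690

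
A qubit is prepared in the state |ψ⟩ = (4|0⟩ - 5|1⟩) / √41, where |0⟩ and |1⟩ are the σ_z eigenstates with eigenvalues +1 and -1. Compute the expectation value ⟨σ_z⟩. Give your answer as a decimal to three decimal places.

⟨σ_z⟩ = |a|² - |b|² divided by |a|²+|b|², with a, b the |0⟩, |1⟩ amplitudes.
= (16 - 25)/41 = -9/41.

-0.220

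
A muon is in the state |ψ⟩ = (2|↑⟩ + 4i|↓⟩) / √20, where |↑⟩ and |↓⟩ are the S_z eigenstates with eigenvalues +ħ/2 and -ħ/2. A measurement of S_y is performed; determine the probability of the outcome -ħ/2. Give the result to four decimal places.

|-y⟩ = (|↑⟩ - i|↓⟩)/√2, so ⟨-y|ψ⟩ = (-2) / (√2·√20).
P = |-2|² / 40 = 4/40.

0.1000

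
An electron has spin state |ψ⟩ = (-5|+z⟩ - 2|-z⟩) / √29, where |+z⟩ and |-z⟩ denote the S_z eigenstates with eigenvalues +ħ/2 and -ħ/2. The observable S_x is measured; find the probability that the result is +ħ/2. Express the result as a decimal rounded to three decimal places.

0.845

|+x⟩ = (|+z⟩ + |-z⟩)/√2, so ⟨+x|ψ⟩ = (-7) / (√2·√29).
P = |-7|² / 58 = 49/58.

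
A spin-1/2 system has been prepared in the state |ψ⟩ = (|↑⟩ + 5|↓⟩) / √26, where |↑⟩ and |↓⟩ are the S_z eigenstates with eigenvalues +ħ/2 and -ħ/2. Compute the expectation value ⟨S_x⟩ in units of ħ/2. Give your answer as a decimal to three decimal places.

⟨σ_x⟩ = 2 Re(a* b)/(|a|²+|b|²) with a = 1, b = 5.
a* b = 5, so ⟨σ_x⟩ = 10/26.
⟨S_x⟩ = (ħ/2)·⟨σ_x⟩.

0.385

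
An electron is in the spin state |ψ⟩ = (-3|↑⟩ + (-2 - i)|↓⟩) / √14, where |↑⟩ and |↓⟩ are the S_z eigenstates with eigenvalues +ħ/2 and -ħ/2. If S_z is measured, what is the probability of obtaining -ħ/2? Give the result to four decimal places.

The -ħ/2 outcome corresponds to |↓⟩. Its amplitude in |ψ⟩ is (-2 - i)/√14.
P = |-2 - i|² / 14 = 5/14.

0.3571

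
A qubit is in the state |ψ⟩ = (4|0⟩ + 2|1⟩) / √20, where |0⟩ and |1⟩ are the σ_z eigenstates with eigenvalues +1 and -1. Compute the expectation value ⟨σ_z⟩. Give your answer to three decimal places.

⟨σ_z⟩ = |a|² - |b|² divided by |a|²+|b|², with a, b the |0⟩, |1⟩ amplitudes.
= (16 - 4)/20 = 12/20.

0.600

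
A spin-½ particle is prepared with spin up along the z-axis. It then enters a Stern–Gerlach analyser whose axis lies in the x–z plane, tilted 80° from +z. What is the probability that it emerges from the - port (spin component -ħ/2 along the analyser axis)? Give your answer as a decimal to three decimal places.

0.413

For spin-½, the probability of finding spin-up along an axis at angle θ to the initial spin direction is cos²(θ/2); spin-down is sin²(θ/2).
θ = 80°, so P = sin²(40°) ≈ 0.413.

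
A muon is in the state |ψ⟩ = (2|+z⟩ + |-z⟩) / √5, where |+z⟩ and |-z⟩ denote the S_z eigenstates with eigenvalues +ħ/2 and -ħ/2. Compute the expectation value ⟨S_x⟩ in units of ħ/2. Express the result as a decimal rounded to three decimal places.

0.800

⟨σ_x⟩ = 2 Re(a* b)/(|a|²+|b|²) with a = 2, b = 1.
a* b = 2, so ⟨σ_x⟩ = 4/5.
⟨S_x⟩ = (ħ/2)·⟨σ_x⟩.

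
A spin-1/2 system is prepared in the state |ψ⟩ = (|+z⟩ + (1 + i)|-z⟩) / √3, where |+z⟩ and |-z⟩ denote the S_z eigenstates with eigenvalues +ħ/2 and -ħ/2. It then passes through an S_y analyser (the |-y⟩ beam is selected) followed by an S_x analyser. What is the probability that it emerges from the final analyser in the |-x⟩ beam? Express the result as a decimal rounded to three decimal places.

First analyser (S_y): P(|-y⟩) = |⟨-y|ψ⟩|² = 1/6.
After stage 1 the state is |-y⟩; P(|-x⟩) = |⟨-x|-y⟩|² = 1/2.
Joint probability = 1/6 × 1/2 = 0.083.

0.083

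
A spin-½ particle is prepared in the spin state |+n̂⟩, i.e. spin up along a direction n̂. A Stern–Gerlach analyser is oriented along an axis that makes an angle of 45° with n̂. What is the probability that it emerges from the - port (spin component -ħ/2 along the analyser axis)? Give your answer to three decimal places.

0.146

For spin-½, the probability of finding spin-up along an axis at angle θ to the initial spin direction is cos²(θ/2); spin-down is sin²(θ/2).
θ = 45°, so P = sin²(22.5°) ≈ 0.146.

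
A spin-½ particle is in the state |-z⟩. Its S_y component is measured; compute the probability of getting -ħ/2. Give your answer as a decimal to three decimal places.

In the S_z basis, |-z⟩ = |↓⟩ and |-y⟩ = (|↑⟩ - i|↓⟩)/√2.
|⟨-y|-z⟩|² = 1/2.

0.500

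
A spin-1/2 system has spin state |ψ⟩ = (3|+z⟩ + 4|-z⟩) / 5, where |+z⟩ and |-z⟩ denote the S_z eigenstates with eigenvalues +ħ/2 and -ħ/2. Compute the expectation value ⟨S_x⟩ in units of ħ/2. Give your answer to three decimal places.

⟨σ_x⟩ = 2 Re(a* b)/(|a|²+|b|²) with a = 3, b = 4.
a* b = 12, so ⟨σ_x⟩ = 24/25.
⟨S_x⟩ = (ħ/2)·⟨σ_x⟩.

0.960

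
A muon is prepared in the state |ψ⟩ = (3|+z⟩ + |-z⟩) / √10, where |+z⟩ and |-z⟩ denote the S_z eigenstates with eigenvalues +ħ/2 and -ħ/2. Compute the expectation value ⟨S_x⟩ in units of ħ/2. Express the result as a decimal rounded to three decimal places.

0.600

⟨σ_x⟩ = 2 Re(a* b)/(|a|²+|b|²) with a = 3, b = 1.
a* b = 3, so ⟨σ_x⟩ = 6/10.
⟨S_x⟩ = (ħ/2)·⟨σ_x⟩.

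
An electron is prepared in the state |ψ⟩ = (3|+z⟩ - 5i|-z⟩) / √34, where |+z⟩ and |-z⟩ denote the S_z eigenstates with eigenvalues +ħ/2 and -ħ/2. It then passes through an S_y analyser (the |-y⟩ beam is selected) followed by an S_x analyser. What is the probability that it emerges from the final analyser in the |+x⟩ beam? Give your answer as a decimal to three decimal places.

First analyser (S_y): P(|-y⟩) = |⟨-y|ψ⟩|² = 64/68.
After stage 1 the state is |-y⟩; P(|+x⟩) = |⟨+x|-y⟩|² = 1/2.
Joint probability = 64/68 × 1/2 = 0.471.

0.471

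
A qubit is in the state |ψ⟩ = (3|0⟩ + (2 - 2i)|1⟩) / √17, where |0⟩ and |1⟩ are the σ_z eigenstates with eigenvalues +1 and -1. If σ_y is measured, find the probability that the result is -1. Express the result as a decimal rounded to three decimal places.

0.853

|-y⟩ = (|0⟩ - i|1⟩)/√2, so ⟨-y|ψ⟩ = (5 + 2i) / (√2·√17).
P = |5 + 2i|² / 34 = 29/34.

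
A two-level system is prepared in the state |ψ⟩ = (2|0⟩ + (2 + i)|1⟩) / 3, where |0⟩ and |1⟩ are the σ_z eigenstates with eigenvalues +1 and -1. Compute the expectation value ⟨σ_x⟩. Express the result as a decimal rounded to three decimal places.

0.889

⟨σ_x⟩ = 2 Re(a* b)/(|a|²+|b|²) with a = 2, b = (2 + i).
a* b = (4 + 2i), so ⟨σ_x⟩ = 8/9.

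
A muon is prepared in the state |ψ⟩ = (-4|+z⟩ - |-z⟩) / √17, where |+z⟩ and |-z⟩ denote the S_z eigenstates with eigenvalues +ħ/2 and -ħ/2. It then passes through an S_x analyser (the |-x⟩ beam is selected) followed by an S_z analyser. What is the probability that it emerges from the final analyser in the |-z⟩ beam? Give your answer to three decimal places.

First analyser (S_x): P(|-x⟩) = |⟨-x|ψ⟩|² = 9/34.
After stage 1 the state is |-x⟩; P(|-z⟩) = |⟨-z|-x⟩|² = 1/2.
Joint probability = 9/34 × 1/2 = 0.132.

0.132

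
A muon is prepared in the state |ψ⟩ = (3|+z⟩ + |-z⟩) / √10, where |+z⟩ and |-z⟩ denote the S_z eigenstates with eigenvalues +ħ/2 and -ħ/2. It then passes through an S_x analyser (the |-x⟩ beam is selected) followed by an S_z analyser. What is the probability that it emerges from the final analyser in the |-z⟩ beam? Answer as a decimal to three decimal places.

0.100

First analyser (S_x): P(|-x⟩) = |⟨-x|ψ⟩|² = 4/20.
After stage 1 the state is |-x⟩; P(|-z⟩) = |⟨-z|-x⟩|² = 1/2.
Joint probability = 4/20 × 1/2 = 0.100.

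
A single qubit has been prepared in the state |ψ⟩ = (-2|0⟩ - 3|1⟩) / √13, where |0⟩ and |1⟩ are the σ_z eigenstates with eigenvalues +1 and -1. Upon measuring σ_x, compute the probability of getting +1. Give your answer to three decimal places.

0.962

|+x⟩ = (|0⟩ + |1⟩)/√2, so ⟨+x|ψ⟩ = (-5) / (√2·√13).
P = |-5|² / 26 = 25/26.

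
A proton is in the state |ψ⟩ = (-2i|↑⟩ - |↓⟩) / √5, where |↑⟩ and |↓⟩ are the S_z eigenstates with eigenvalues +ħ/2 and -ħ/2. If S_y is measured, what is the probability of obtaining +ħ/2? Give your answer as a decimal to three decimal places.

|+y⟩ = (|↑⟩ + i|↓⟩)/√2, so ⟨+y|ψ⟩ = (-i) / (√2·√5).
P = |-i|² / 10 = 1/10.

0.100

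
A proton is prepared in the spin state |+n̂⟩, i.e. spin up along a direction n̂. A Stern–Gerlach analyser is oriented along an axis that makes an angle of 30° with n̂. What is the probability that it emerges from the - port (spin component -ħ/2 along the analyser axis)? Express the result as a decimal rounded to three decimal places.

For spin-½, the probability of finding spin-up along an axis at angle θ to the initial spin direction is cos²(θ/2); spin-down is sin²(θ/2).
θ = 30°, so P = sin²(15°) ≈ 0.067.

0.067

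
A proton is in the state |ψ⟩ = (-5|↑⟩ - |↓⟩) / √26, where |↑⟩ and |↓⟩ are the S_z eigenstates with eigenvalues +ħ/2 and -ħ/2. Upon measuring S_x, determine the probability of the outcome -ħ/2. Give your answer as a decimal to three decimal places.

0.308

|-x⟩ = (|↑⟩ - |↓⟩)/√2, so ⟨-x|ψ⟩ = (-4) / (√2·√26).
P = |-4|² / 52 = 16/52.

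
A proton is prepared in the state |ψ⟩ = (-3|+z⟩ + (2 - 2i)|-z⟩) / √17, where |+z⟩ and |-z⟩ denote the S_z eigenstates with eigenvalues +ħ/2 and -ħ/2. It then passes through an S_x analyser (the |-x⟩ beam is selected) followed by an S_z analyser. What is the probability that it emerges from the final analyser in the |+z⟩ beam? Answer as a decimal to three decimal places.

0.426

First analyser (S_x): P(|-x⟩) = |⟨-x|ψ⟩|² = 29/34.
After stage 1 the state is |-x⟩; P(|+z⟩) = |⟨+z|-x⟩|² = 1/2.
Joint probability = 29/34 × 1/2 = 0.426.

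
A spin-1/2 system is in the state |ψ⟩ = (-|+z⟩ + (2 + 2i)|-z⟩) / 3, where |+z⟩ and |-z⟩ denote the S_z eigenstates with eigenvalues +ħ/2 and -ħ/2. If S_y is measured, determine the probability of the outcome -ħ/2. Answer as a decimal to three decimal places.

0.722

|-y⟩ = (|+z⟩ - i|-z⟩)/√2, so ⟨-y|ψ⟩ = (-3 + 2i) / (√2·3).
P = |-3 + 2i|² / 18 = 13/18.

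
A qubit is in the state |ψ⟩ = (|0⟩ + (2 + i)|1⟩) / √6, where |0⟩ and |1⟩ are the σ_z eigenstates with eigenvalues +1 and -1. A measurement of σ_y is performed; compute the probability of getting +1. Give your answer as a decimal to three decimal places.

0.667

|+y⟩ = (|0⟩ + i|1⟩)/√2, so ⟨+y|ψ⟩ = (2 - 2i) / (√2·√6).
P = |2 - 2i|² / 12 = 8/12.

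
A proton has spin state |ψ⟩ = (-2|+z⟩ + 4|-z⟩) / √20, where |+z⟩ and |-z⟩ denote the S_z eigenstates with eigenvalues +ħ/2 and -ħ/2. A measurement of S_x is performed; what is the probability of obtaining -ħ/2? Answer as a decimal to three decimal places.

0.900

|-x⟩ = (|+z⟩ - |-z⟩)/√2, so ⟨-x|ψ⟩ = (-6) / (√2·√20).
P = |-6|² / 40 = 36/40.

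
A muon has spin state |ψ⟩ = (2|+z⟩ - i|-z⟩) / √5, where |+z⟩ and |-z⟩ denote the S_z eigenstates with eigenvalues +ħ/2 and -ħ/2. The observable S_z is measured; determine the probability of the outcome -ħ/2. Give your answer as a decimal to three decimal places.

0.200

The -ħ/2 outcome corresponds to |-z⟩. Its amplitude in |ψ⟩ is -i/√5.
P = |-i|² / 5 = 1/5.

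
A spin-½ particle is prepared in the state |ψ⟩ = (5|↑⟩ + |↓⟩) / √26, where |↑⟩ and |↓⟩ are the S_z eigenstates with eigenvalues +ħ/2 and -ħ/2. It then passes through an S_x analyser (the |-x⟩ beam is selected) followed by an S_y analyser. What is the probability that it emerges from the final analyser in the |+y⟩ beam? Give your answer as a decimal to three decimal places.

0.154

First analyser (S_x): P(|-x⟩) = |⟨-x|ψ⟩|² = 16/52.
After stage 1 the state is |-x⟩; P(|+y⟩) = |⟨+y|-x⟩|² = 1/2.
Joint probability = 16/52 × 1/2 = 0.154.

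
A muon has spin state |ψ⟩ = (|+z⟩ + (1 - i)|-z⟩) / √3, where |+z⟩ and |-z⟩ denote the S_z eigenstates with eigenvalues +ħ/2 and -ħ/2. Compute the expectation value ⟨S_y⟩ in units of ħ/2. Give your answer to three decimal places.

-0.667

⟨σ_y⟩ = 2 Im(a* b)/(|a|²+|b|²) with a = 1, b = (1 - i).
a* b = (1 - i), so ⟨σ_y⟩ = -2/3.
⟨S_y⟩ = (ħ/2)·⟨σ_y⟩.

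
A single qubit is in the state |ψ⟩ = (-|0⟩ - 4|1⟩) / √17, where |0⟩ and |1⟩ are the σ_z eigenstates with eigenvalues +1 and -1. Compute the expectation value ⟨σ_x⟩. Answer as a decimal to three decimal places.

⟨σ_x⟩ = 2 Re(a* b)/(|a|²+|b|²) with a = -1, b = -4.
a* b = 4, so ⟨σ_x⟩ = 8/17.

0.471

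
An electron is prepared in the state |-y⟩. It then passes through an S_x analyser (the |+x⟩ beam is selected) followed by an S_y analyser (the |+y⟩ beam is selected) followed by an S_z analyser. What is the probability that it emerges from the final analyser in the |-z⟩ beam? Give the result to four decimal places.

0.1250

First analyser (S_x): from |-y⟩, P(|+x⟩) = 1/2.
After stage 1 the state is |+x⟩; P(|+y⟩) = |⟨+y|+x⟩|² = 1/2.
After stage 2 the state is |+y⟩; P(|-z⟩) = |⟨-z|+y⟩|² = 1/2.
Joint probability = 1/2 × 1/2 × 1/2 = 0.1250.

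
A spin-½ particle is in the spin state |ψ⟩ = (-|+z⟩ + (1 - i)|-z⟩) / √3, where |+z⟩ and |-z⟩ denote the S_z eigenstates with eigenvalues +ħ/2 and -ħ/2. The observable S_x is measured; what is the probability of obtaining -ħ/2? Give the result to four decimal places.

0.8333

|-x⟩ = (|+z⟩ - |-z⟩)/√2, so ⟨-x|ψ⟩ = (-2 + i) / (√2·√3).
P = |-2 + i|² / 6 = 5/6.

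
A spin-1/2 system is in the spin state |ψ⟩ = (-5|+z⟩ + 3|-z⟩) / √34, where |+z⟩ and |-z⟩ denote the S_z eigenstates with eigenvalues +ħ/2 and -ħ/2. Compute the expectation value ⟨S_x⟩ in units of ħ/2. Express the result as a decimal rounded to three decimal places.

-0.882

⟨σ_x⟩ = 2 Re(a* b)/(|a|²+|b|²) with a = -5, b = 3.
a* b = -15, so ⟨σ_x⟩ = -30/34.
⟨S_x⟩ = (ħ/2)·⟨σ_x⟩.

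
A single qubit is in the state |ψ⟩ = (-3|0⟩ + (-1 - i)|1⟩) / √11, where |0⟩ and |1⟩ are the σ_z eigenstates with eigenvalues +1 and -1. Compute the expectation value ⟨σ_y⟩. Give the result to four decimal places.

0.5455

⟨σ_y⟩ = 2 Im(a* b)/(|a|²+|b|²) with a = -3, b = (-1 - i).
a* b = (3 + 3i), so ⟨σ_y⟩ = 6/11.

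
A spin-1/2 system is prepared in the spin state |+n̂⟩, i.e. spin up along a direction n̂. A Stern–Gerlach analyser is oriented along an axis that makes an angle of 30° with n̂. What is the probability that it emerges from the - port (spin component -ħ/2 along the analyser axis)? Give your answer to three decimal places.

For spin-½, the probability of finding spin-up along an axis at angle θ to the initial spin direction is cos²(θ/2); spin-down is sin²(θ/2).
θ = 30°, so P = sin²(15°) ≈ 0.067.

0.067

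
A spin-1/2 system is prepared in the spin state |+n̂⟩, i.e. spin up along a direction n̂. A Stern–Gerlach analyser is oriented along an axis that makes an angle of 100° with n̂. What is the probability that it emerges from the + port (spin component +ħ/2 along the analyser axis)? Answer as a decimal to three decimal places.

For spin-½, the probability of finding spin-up along an axis at angle θ to the initial spin direction is cos²(θ/2); spin-down is sin²(θ/2).
θ = 100°, so P = cos²(50°) ≈ 0.413.

0.413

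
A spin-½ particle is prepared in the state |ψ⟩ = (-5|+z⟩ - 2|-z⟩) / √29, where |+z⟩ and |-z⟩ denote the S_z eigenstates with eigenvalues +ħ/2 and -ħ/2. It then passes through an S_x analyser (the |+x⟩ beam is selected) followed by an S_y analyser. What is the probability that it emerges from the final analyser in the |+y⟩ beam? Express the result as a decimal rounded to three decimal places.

First analyser (S_x): P(|+x⟩) = |⟨+x|ψ⟩|² = 49/58.
After stage 1 the state is |+x⟩; P(|+y⟩) = |⟨+y|+x⟩|² = 1/2.
Joint probability = 49/58 × 1/2 = 0.422.

0.422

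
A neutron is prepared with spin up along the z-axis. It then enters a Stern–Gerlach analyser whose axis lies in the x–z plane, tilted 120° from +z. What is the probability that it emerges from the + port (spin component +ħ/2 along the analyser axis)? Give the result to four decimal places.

For spin-½, the probability of finding spin-up along an axis at angle θ to the initial spin direction is cos²(θ/2); spin-down is sin²(θ/2).
θ = 120°, so P = cos²(60°) ≈ 0.2500.

0.2500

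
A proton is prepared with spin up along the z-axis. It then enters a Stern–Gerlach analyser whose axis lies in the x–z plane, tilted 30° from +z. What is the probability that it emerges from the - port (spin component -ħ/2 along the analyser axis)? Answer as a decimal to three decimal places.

0.067

For spin-½, the probability of finding spin-up along an axis at angle θ to the initial spin direction is cos²(θ/2); spin-down is sin²(θ/2).
θ = 30°, so P = sin²(15°) ≈ 0.067.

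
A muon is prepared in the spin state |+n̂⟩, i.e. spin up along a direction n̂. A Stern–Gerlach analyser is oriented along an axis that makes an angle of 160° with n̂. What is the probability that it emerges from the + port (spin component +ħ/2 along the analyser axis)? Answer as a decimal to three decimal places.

For spin-½, the probability of finding spin-up along an axis at angle θ to the initial spin direction is cos²(θ/2); spin-down is sin²(θ/2).
θ = 160°, so P = cos²(80°) ≈ 0.030.

0.030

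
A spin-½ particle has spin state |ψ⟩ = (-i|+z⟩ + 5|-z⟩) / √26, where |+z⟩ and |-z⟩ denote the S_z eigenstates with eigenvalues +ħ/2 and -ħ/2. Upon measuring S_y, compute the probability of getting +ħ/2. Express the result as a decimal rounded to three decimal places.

|+y⟩ = (|+z⟩ + i|-z⟩)/√2, so ⟨+y|ψ⟩ = (-6i) / (√2·√26).
P = |-6i|² / 52 = 36/52.

0.692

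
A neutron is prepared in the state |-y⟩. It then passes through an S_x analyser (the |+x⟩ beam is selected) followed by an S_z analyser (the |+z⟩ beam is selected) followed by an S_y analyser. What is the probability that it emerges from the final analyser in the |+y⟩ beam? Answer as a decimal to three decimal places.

First analyser (S_x): from |-y⟩, P(|+x⟩) = 1/2.
After stage 1 the state is |+x⟩; P(|+z⟩) = |⟨+z|+x⟩|² = 1/2.
After stage 2 the state is |+z⟩; P(|+y⟩) = |⟨+y|+z⟩|² = 1/2.
Joint probability = 1/2 × 1/2 × 1/2 = 0.125.

0.125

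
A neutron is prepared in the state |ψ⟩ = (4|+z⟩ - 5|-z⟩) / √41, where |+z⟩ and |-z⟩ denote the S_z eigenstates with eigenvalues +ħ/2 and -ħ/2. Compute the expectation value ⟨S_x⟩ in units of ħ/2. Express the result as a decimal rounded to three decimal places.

⟨σ_x⟩ = 2 Re(a* b)/(|a|²+|b|²) with a = 4, b = -5.
a* b = -20, so ⟨σ_x⟩ = -40/41.
⟨S_x⟩ = (ħ/2)·⟨σ_x⟩.

-0.976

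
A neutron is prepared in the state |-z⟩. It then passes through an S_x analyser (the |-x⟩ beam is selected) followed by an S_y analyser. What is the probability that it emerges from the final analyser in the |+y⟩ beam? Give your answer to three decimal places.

First analyser (S_x): from |-z⟩, P(|-x⟩) = 1/2.
After stage 1 the state is |-x⟩; P(|+y⟩) = |⟨+y|-x⟩|² = 1/2.
Joint probability = 1/2 × 1/2 = 0.250.

0.250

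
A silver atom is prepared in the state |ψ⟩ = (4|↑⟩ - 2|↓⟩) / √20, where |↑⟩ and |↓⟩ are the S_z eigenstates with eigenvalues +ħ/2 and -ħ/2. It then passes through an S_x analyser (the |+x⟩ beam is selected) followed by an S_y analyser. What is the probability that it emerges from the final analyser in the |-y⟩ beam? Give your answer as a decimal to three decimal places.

0.050

First analyser (S_x): P(|+x⟩) = |⟨+x|ψ⟩|² = 4/40.
After stage 1 the state is |+x⟩; P(|-y⟩) = |⟨-y|+x⟩|² = 1/2.
Joint probability = 4/40 × 1/2 = 0.050.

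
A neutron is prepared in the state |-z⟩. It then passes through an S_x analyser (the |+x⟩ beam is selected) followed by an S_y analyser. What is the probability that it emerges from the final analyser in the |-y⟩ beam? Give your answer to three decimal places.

First analyser (S_x): from |-z⟩, P(|+x⟩) = 1/2.
After stage 1 the state is |+x⟩; P(|-y⟩) = |⟨-y|+x⟩|² = 1/2.
Joint probability = 1/2 × 1/2 = 0.250.

0.250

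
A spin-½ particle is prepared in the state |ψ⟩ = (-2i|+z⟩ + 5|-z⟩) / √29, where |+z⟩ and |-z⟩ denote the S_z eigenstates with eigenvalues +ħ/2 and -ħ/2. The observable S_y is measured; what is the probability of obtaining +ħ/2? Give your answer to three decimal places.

|+y⟩ = (|+z⟩ + i|-z⟩)/√2, so ⟨+y|ψ⟩ = (-7i) / (√2·√29).
P = |-7i|² / 58 = 49/58.

0.845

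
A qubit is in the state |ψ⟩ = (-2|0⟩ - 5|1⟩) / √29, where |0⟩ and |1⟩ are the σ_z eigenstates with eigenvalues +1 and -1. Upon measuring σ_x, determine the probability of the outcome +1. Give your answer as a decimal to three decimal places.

0.845

|+x⟩ = (|0⟩ + |1⟩)/√2, so ⟨+x|ψ⟩ = (-7) / (√2·√29).
P = |-7|² / 58 = 49/58.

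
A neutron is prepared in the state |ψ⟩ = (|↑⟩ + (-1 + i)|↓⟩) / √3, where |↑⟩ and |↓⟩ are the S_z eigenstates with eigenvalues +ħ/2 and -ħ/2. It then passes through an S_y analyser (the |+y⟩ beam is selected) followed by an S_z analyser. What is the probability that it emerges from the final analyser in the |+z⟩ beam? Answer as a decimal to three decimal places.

0.417

First analyser (S_y): P(|+y⟩) = |⟨+y|ψ⟩|² = 5/6.
After stage 1 the state is |+y⟩; P(|+z⟩) = |⟨+z|+y⟩|² = 1/2.
Joint probability = 5/6 × 1/2 = 0.417.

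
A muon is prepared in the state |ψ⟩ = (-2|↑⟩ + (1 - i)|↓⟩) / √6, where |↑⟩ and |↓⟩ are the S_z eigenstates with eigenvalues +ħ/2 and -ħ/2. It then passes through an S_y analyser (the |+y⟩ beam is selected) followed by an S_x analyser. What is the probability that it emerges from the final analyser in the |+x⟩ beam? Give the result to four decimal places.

0.4167

First analyser (S_y): P(|+y⟩) = |⟨+y|ψ⟩|² = 10/12.
After stage 1 the state is |+y⟩; P(|+x⟩) = |⟨+x|+y⟩|² = 1/2.
Joint probability = 10/12 × 1/2 = 0.4167.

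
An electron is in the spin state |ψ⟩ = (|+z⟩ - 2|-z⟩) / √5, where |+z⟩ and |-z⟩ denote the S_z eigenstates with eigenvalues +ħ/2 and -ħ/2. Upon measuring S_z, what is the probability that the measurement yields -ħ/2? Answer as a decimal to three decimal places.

0.800

The -ħ/2 outcome corresponds to |-z⟩. Its amplitude in |ψ⟩ is -2/√5.
P = |-2|² / 5 = 4/5.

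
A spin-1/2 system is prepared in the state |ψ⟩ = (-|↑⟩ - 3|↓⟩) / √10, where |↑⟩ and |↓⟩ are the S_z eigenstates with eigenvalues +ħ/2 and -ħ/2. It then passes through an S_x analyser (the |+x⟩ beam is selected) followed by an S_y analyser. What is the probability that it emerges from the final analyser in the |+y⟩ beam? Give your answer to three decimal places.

First analyser (S_x): P(|+x⟩) = |⟨+x|ψ⟩|² = 16/20.
After stage 1 the state is |+x⟩; P(|+y⟩) = |⟨+y|+x⟩|² = 1/2.
Joint probability = 16/20 × 1/2 = 0.400.

0.400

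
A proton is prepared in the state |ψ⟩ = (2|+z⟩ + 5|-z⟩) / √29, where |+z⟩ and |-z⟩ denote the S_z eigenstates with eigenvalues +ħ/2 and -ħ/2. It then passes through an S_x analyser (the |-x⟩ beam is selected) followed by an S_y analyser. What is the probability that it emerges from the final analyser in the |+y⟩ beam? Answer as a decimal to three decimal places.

0.078

First analyser (S_x): P(|-x⟩) = |⟨-x|ψ⟩|² = 9/58.
After stage 1 the state is |-x⟩; P(|+y⟩) = |⟨+y|-x⟩|² = 1/2.
Joint probability = 9/58 × 1/2 = 0.078.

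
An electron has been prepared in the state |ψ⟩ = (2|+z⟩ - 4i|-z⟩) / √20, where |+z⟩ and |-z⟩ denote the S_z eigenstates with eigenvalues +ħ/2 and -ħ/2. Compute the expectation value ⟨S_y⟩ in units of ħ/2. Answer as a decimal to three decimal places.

⟨σ_y⟩ = 2 Im(a* b)/(|a|²+|b|²) with a = 2, b = -4i.
a* b = -8i, so ⟨σ_y⟩ = -16/20.
⟨S_y⟩ = (ħ/2)·⟨σ_y⟩.

-0.800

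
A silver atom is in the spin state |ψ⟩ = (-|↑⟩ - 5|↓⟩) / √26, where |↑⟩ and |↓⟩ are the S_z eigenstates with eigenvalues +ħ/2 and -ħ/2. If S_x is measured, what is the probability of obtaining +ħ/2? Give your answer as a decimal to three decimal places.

0.692

|+x⟩ = (|↑⟩ + |↓⟩)/√2, so ⟨+x|ψ⟩ = (-6) / (√2·√26).
P = |-6|² / 52 = 36/52.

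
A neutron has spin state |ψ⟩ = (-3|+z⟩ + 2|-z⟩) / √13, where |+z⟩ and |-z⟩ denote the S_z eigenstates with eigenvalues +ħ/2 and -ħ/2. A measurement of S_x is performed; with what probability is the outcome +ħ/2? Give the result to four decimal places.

0.0385

|+x⟩ = (|+z⟩ + |-z⟩)/√2, so ⟨+x|ψ⟩ = (-1) / (√2·√13).
P = |-1|² / 26 = 1/26.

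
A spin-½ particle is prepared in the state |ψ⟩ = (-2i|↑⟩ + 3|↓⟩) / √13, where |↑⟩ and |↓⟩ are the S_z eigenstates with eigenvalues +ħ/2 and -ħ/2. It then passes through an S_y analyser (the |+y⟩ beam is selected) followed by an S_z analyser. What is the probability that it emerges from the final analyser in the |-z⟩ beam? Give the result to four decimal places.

0.4808

First analyser (S_y): P(|+y⟩) = |⟨+y|ψ⟩|² = 25/26.
After stage 1 the state is |+y⟩; P(|-z⟩) = |⟨-z|+y⟩|² = 1/2.
Joint probability = 25/26 × 1/2 = 0.4808.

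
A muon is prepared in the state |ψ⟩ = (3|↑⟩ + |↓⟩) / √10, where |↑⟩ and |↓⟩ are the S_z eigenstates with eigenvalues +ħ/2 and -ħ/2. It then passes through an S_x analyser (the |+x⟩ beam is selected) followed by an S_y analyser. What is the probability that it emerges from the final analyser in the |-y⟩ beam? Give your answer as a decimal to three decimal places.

First analyser (S_x): P(|+x⟩) = |⟨+x|ψ⟩|² = 16/20.
After stage 1 the state is |+x⟩; P(|-y⟩) = |⟨-y|+x⟩|² = 1/2.
Joint probability = 16/20 × 1/2 = 0.400.

0.400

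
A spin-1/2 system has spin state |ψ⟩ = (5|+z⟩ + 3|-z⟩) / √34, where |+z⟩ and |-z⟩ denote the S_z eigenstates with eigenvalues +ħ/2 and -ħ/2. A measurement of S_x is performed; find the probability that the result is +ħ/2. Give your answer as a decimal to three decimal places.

0.941

|+x⟩ = (|+z⟩ + |-z⟩)/√2, so ⟨+x|ψ⟩ = (8) / (√2·√34).
P = |8|² / 68 = 64/68.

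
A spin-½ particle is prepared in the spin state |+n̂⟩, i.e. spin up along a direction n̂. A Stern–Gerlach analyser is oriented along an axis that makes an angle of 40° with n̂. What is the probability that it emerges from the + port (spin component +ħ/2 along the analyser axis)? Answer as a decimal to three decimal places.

0.883

For spin-½, the probability of finding spin-up along an axis at angle θ to the initial spin direction is cos²(θ/2); spin-down is sin²(θ/2).
θ = 40°, so P = cos²(20°) ≈ 0.883.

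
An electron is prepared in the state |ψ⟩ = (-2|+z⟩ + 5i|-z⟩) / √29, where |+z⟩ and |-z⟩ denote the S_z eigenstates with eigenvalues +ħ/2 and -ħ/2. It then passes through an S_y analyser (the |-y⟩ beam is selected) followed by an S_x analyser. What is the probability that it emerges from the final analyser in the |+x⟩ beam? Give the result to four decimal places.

0.4224

First analyser (S_y): P(|-y⟩) = |⟨-y|ψ⟩|² = 49/58.
After stage 1 the state is |-y⟩; P(|+x⟩) = |⟨+x|-y⟩|² = 1/2.
Joint probability = 49/58 × 1/2 = 0.4224.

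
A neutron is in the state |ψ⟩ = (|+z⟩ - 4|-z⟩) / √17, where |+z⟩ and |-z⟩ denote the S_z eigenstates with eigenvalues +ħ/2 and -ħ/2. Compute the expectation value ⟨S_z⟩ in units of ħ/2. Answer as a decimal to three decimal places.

-0.882

⟨σ_z⟩ = |a|² - |b|² divided by |a|²+|b|², with a, b the |+z⟩, |-z⟩ amplitudes.
= (1 - 16)/17 = -15/17.
⟨S_z⟩ = (ħ/2)·⟨σ_z⟩.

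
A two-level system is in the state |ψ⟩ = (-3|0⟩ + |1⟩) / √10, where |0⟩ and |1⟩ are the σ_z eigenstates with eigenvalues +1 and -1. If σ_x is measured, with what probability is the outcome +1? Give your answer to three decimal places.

|+x⟩ = (|0⟩ + |1⟩)/√2, so ⟨+x|ψ⟩ = (-2) / (√2·√10).
P = |-2|² / 20 = 4/20.

0.200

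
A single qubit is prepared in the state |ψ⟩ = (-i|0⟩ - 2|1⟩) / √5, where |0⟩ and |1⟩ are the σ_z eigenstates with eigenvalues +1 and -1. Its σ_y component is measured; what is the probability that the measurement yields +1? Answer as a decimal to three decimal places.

|+y⟩ = (|0⟩ + i|1⟩)/√2, so ⟨+y|ψ⟩ = (i) / (√2·√5).
P = |i|² / 10 = 1/10.

0.100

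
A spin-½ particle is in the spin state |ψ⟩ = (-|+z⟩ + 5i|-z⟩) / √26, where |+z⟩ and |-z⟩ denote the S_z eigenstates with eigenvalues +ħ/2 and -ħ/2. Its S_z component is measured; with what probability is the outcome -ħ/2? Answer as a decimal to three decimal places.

The -ħ/2 outcome corresponds to |-z⟩. Its amplitude in |ψ⟩ is 5i/√26.
P = |5i|² / 26 = 25/26.

0.962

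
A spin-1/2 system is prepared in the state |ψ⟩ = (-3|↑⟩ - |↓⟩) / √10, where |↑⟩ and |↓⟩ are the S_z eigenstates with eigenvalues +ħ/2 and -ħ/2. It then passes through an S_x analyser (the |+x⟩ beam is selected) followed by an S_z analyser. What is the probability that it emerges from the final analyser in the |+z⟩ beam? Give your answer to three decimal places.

First analyser (S_x): P(|+x⟩) = |⟨+x|ψ⟩|² = 16/20.
After stage 1 the state is |+x⟩; P(|+z⟩) = |⟨+z|+x⟩|² = 1/2.
Joint probability = 16/20 × 1/2 = 0.400.

0.400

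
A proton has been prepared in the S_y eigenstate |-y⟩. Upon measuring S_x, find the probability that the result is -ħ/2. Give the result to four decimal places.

0.5000

In the S_z basis, |-y⟩ = (|↑⟩ - i|↓⟩)/√2 and |-x⟩ = (|↑⟩ - |↓⟩)/√2.
|⟨-x|-y⟩|² = 1/2.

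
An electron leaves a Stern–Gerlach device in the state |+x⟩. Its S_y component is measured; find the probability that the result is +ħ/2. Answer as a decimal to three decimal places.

In the S_z basis, |+x⟩ = (|↑⟩ + |↓⟩)/√2 and |+y⟩ = (|↑⟩ + i|↓⟩)/√2.
|⟨+y|+x⟩|² = 1/2.

0.500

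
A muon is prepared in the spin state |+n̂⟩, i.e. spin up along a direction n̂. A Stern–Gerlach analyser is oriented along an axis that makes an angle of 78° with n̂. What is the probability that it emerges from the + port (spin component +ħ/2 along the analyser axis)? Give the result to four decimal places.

0.6040

For spin-½, the probability of finding spin-up along an axis at angle θ to the initial spin direction is cos²(θ/2); spin-down is sin²(θ/2).
θ = 78°, so P = cos²(39°) ≈ 0.6040.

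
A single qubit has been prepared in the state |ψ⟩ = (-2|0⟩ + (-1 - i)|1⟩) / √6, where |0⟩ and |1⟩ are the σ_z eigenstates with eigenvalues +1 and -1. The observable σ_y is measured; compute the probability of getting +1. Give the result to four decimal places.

0.8333

|+y⟩ = (|0⟩ + i|1⟩)/√2, so ⟨+y|ψ⟩ = (-3 + i) / (√2·√6).
P = |-3 + i|² / 12 = 10/12.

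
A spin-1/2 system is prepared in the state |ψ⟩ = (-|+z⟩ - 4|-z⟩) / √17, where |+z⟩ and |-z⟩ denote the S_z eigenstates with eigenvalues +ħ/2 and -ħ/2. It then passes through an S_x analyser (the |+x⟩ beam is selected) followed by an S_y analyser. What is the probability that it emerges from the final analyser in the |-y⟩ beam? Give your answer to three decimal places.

First analyser (S_x): P(|+x⟩) = |⟨+x|ψ⟩|² = 25/34.
After stage 1 the state is |+x⟩; P(|-y⟩) = |⟨-y|+x⟩|² = 1/2.
Joint probability = 25/34 × 1/2 = 0.368.

0.368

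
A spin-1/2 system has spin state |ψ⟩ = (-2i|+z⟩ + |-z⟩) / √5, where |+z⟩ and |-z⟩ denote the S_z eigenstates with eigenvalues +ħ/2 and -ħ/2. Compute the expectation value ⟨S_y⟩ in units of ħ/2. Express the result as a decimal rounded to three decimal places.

⟨σ_y⟩ = 2 Im(a* b)/(|a|²+|b|²) with a = -2i, b = 1.
a* b = 2i, so ⟨σ_y⟩ = 4/5.
⟨S_y⟩ = (ħ/2)·⟨σ_y⟩.

0.800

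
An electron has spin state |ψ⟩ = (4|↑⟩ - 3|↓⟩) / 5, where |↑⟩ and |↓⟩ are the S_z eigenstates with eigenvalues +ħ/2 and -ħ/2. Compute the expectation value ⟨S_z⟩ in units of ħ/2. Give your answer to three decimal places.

0.280

⟨σ_z⟩ = |a|² - |b|² divided by |a|²+|b|², with a, b the |↑⟩, |↓⟩ amplitudes.
= (16 - 9)/25 = 7/25.
⟨S_z⟩ = (ħ/2)·⟨σ_z⟩.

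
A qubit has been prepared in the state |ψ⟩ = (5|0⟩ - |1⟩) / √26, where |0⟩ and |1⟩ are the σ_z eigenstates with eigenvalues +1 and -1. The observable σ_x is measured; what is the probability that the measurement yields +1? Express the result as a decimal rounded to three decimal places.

0.308

|+x⟩ = (|0⟩ + |1⟩)/√2, so ⟨+x|ψ⟩ = (4) / (√2·√26).
P = |4|² / 52 = 16/52.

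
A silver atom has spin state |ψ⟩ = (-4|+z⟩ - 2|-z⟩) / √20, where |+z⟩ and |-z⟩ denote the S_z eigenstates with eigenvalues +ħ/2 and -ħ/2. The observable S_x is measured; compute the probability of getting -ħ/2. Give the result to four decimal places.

0.1000

|-x⟩ = (|+z⟩ - |-z⟩)/√2, so ⟨-x|ψ⟩ = (-2) / (√2·√20).
P = |-2|² / 40 = 4/40.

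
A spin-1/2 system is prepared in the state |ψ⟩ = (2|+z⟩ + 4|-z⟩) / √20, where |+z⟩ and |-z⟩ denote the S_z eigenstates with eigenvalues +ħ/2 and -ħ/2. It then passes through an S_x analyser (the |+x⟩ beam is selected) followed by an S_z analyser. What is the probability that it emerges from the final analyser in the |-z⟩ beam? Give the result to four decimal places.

First analyser (S_x): P(|+x⟩) = |⟨+x|ψ⟩|² = 36/40.
After stage 1 the state is |+x⟩; P(|-z⟩) = |⟨-z|+x⟩|² = 1/2.
Joint probability = 36/40 × 1/2 = 0.4500.

0.4500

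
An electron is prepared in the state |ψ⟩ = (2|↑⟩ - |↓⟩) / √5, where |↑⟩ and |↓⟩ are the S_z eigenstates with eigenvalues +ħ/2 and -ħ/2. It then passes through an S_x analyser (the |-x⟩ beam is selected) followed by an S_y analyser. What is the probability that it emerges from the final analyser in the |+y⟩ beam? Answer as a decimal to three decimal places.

First analyser (S_x): P(|-x⟩) = |⟨-x|ψ⟩|² = 9/10.
After stage 1 the state is |-x⟩; P(|+y⟩) = |⟨+y|-x⟩|² = 1/2.
Joint probability = 9/10 × 1/2 = 0.450.

0.450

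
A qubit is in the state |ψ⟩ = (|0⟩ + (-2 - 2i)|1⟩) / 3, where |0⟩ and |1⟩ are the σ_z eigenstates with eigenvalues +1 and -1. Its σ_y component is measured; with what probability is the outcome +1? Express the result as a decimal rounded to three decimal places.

0.278

|+y⟩ = (|0⟩ + i|1⟩)/√2, so ⟨+y|ψ⟩ = (-1 + 2i) / (√2·3).
P = |-1 + 2i|² / 18 = 5/18.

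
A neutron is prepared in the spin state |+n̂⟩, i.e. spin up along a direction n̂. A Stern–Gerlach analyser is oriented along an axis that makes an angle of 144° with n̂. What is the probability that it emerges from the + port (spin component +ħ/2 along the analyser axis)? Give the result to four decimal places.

For spin-½, the probability of finding spin-up along an axis at angle θ to the initial spin direction is cos²(θ/2); spin-down is sin²(θ/2).
θ = 144°, so P = cos²(72°) ≈ 0.0955.

0.0955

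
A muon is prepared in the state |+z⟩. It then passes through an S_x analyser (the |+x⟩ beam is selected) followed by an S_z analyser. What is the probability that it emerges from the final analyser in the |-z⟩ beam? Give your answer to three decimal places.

First analyser (S_x): from |+z⟩, P(|+x⟩) = 1/2.
After stage 1 the state is |+x⟩; P(|-z⟩) = |⟨-z|+x⟩|² = 1/2.
Joint probability = 1/2 × 1/2 = 0.250.

0.250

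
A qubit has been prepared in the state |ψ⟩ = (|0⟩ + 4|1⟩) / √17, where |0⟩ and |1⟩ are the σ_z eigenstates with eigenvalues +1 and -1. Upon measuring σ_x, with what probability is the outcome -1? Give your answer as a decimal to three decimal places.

|-x⟩ = (|0⟩ - |1⟩)/√2, so ⟨-x|ψ⟩ = (-3) / (√2·√17).
P = |-3|² / 34 = 9/34.

0.265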